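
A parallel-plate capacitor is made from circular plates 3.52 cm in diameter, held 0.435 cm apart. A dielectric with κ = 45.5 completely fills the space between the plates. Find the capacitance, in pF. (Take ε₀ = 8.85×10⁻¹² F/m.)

90.1 pF

A = π(3.52/2 cm)² = 9.73×10⁻⁴ m².
C = κε₀A/d = 45.5 × 8.85×10⁻¹² × 9.73×10⁻⁴ / 4.35×10⁻³ = 9.01×10⁻¹¹ F.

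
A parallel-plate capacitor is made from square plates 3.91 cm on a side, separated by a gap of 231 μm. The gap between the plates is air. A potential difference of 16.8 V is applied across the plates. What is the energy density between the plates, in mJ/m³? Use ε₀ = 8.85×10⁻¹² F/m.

u ≈ 23.4 mJ/m³

E = V/d = 16.8 / 2.31×10⁻⁴ = 7.27×10⁴ V/m.
u = ½ε₀E² = ½ × 8.85×10⁻¹² × (7.27×10⁴)² = 2.34×10⁻² J/m³.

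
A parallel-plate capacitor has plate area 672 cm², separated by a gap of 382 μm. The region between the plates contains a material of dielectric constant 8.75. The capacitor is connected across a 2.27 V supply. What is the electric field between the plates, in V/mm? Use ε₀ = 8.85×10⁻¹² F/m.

E ≈ 5.94 V/mm

E = V/d = 2.27 / 3.82×10⁻⁴ = 5.94×10³ V/m.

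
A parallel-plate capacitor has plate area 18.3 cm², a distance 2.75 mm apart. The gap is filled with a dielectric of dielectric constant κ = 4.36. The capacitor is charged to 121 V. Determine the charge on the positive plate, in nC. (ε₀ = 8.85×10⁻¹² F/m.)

A = 18.3 cm² = 1.83×10⁻³ m².
C = κε₀A/d = 4.36 × 8.85×10⁻¹² × 1.83×10⁻³ / 2.75×10⁻³ = 2.57×10⁻¹¹ F.
Q = CV = 2.57×10⁻¹¹ × 121 = 3.11×10⁻⁹ C.

3.11 nC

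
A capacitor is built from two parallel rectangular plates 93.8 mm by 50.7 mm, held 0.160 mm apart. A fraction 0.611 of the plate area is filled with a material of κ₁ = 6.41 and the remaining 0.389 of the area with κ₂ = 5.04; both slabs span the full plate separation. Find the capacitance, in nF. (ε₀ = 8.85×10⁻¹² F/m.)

A = 93.8 × 50.7 mm² = 4.76×10⁻³ m².
Side-by-side slabs ⇒ two capacitors in parallel, each spanning the full gap.
C₁ = κ₁ε₀A₁/d = 6.41 × 8.85×10⁻¹² × 2.91×10⁻³ / 1.60×10⁻⁴ = 1.03×10⁻⁹ F.
C₂ = κ₂ε₀A₂/d = 5.04 × 8.85×10⁻¹² × 1.85×10⁻³ / 1.60×10⁻⁴ = 5.16×10⁻¹⁰ F.
C = C₁ + C₂ = 1.55×10⁻⁹ F.

C ≈ 1.55 nF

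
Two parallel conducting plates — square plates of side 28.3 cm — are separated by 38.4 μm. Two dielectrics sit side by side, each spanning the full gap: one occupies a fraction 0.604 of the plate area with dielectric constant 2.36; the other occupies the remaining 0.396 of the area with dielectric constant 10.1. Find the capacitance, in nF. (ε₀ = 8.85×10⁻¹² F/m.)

100 nF

A = (28.3 cm)² = 8.01×10⁻² m².
Side-by-side slabs ⇒ two capacitors in parallel, each spanning the full gap.
C₁ = κ₁ε₀A₁/d = 2.36 × 8.85×10⁻¹² × 4.84×10⁻² / 3.84×10⁻⁵ = 2.63×10⁻⁸ F.
C₂ = κ₂ε₀A₂/d = 10.1 × 8.85×10⁻¹² × 3.17×10⁻² / 3.84×10⁻⁵ = 7.38×10⁻⁸ F.
C = C₁ + C₂ = 1.00×10⁻⁷ F.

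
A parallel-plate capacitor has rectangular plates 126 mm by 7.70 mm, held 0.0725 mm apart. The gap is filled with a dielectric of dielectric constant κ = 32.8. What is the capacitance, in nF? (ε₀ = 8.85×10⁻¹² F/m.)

C ≈ 3.88 nF

A = 126 × 7.70 mm² = 9.70×10⁻⁴ m².
C = κε₀A/d = 32.8 × 8.85×10⁻¹² × 9.70×10⁻⁴ / 7.25×10⁻⁵ = 3.88×10⁻⁹ F.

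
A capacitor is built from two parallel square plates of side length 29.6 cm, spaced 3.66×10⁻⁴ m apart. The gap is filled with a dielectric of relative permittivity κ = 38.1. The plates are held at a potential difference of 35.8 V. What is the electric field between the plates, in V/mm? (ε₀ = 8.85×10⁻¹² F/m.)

E = V/d = 35.8 / 3.66×10⁻⁴ = 9.78×10⁴ V/m.

97.8 V/mm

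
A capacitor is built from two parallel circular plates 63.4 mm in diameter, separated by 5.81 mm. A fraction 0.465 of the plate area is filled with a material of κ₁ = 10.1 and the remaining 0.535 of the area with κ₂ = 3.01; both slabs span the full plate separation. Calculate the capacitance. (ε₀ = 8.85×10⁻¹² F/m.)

A = π(63.4/2 mm)² = 3.16×10⁻³ m².
Side-by-side slabs ⇒ two capacitors in parallel, each spanning the full gap.
C₁ = κ₁ε₀A₁/d = 10.1 × 8.85×10⁻¹² × 1.47×10⁻³ / 5.81×10⁻³ = 2.26×10⁻¹¹ F.
C₂ = κ₂ε₀A₂/d = 3.01 × 8.85×10⁻¹² × 1.69×10⁻³ / 5.81×10⁻³ = 7.74×10⁻¹² F.
C = C₁ + C₂ = 3.03×10⁻¹¹ F.

C ≈ 30.3 pF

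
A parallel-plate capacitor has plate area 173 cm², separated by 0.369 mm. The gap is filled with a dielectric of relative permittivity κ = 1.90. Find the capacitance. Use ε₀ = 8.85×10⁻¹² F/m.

0.788 nF

A = 173 cm² = 1.73×10⁻² m².
C = κε₀A/d = 1.90 × 8.85×10⁻¹² × 1.73×10⁻² / 3.69×10⁻⁴ = 7.88×10⁻¹⁰ F.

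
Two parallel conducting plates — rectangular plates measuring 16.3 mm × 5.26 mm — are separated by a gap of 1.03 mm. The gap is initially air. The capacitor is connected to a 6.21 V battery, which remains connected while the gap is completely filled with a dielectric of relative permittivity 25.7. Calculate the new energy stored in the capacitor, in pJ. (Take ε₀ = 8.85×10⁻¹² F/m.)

U ≈ 365 pJ

A = 16.3 × 5.26 mm² = 8.57×10⁻⁵ m².
Initially C₁ = ε₀A/d = 8.85×10⁻¹² × 8.57×10⁻⁵ / 1.03×10⁻³ = 7.37×10⁻¹³ F.
U₁ = 1.42×10⁻¹¹ J.
Battery connected ⇒ V is held fixed. C₂ = 25.7 C₁ and U = ½CV², so U₂/U₁ = C₂/C₁ = 25.7.
U₂ = 25.7 × 1.42×10⁻¹¹ = 3.65×10⁻¹⁰ J.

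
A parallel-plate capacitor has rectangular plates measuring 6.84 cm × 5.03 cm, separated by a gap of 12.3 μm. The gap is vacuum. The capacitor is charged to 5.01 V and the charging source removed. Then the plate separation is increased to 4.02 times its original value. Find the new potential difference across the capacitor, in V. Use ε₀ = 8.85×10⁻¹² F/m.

V ≈ 20.1 V

A = 6.84 × 5.03 cm² = 3.44×10⁻³ m².
Initially C₁ = ε₀A/d = 8.85×10⁻¹² × 3.44×10⁻³ / 1.23×10⁻⁵ = 2.48×10⁻⁹ F.
V₁ = 5.01 V.
Isolated ⇒ Q is held fixed. C₂ = 0.249 C₁ and V = Q/C, so V₂/V₁ = C₁/C₂ = 4.02.
V₂ = 4.02 × 5.01 = 20.1 V.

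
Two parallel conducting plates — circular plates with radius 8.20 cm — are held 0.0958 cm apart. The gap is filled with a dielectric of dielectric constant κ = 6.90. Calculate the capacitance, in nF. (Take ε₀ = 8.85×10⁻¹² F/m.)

A = π(8.20 cm)² = 2.11×10⁻² m².
C = κε₀A/d = 6.90 × 8.85×10⁻¹² × 2.11×10⁻² / 9.58×10⁻⁴ = 1.35×10⁻⁹ F.

1.35 nF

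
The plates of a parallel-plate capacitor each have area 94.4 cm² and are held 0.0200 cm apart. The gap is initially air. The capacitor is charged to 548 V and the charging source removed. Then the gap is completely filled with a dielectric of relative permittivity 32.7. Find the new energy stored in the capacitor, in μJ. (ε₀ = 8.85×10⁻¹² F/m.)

1.92 μJ

A = 94.4 cm² = 9.44×10⁻³ m².
Initially C₁ = ε₀A/d = 8.85×10⁻¹² × 9.44×10⁻³ / 2.00×10⁻⁴ = 4.18×10⁻¹⁰ F.
U₁ = 6.27×10⁻⁵ J.
Isolated ⇒ Q is held fixed. C₂ = 32.7 C₁ and U = Q²/(2C), so U₂/U₁ = C₁/C₂ = 0.0306.
U₂ = 0.0306 × 6.27×10⁻⁵ = 1.92×10⁻⁶ J.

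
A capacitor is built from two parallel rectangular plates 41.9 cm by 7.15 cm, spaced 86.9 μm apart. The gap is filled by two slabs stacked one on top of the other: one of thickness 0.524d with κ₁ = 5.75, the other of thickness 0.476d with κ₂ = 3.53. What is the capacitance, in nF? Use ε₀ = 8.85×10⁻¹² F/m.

A = 41.9 × 7.15 cm² = 3.00×10⁻² m².
Stacked slabs ⇒ two capacitors in series, each with the full plate area.
C₁ = κ₁ε₀A/d₁ = 5.75 × 8.85×10⁻¹² × 3.00×10⁻² / 4.55×10⁻⁵ = 3.35×10⁻⁸ F.
C₂ = κ₂ε₀A/d₂ = 3.53 × 8.85×10⁻¹² × 3.00×10⁻² / 4.14×10⁻⁵ = 2.26×10⁻⁸ F.
C = (1/C₁ + 1/C₂)⁻¹ = 1.35×10⁻⁸ F.

C ≈ 13.5 nF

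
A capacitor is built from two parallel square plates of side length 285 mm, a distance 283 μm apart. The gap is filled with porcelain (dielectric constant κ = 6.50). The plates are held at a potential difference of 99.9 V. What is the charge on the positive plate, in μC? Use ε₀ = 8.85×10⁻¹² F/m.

1.65 μC

A = (285 mm)² = 8.12×10⁻² m².
C = κε₀A/d = 6.50 × 8.85×10⁻¹² × 8.12×10⁻² / 2.83×10⁻⁴ = 1.65×10⁻⁸ F.
Q = CV = 1.65×10⁻⁸ × 99.9 = 1.65×10⁻⁶ C.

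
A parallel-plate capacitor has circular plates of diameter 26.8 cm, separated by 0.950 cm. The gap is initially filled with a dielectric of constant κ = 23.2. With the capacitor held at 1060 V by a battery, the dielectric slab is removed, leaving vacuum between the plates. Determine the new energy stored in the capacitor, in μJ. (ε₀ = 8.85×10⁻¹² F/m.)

29.5 μJ

A = π(26.8/2 cm)² = 5.64×10⁻² m².
Initially C₁ = κε₀A/d = 23.2 × 8.85×10⁻¹² × 5.64×10⁻² / 9.50×10⁻³ = 1.22×10⁻⁹ F.
U₁ = 6.85×10⁻⁴ J.
Battery connected ⇒ V is held fixed. C₂ = 0.0431 C₁ and U = ½CV², so U₂/U₁ = C₂/C₁ = 0.0431.
U₂ = 0.0431 × 6.85×10⁻⁴ = 2.95×10⁻⁵ J.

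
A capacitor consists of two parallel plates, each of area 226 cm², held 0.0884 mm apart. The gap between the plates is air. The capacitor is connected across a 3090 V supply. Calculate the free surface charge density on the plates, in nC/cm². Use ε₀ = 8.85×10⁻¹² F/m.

A = 226 cm² = 2.26×10⁻² m².
C = ε₀A/d = 8.85×10⁻¹² × 2.26×10⁻² / 8.84×10⁻⁵ = 2.26×10⁻⁹ F.
σ = Q/A = CV/A = 2.26×10⁻⁹ × 3090 / 2.26×10⁻² = 3.09×10⁻⁴ C/m².

30.9 nC/cm²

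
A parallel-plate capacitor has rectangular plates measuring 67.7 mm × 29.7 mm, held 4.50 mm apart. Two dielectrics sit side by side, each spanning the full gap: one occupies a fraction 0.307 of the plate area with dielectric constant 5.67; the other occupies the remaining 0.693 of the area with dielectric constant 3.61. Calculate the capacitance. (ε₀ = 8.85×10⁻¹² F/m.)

A = 67.7 × 29.7 mm² = 2.01×10⁻³ m².
Side-by-side slabs ⇒ two capacitors in parallel, each spanning the full gap.
C₁ = κ₁ε₀A₁/d = 5.67 × 8.85×10⁻¹² × 6.17×10⁻⁴ / 4.50×10⁻³ = 6.88×10⁻¹² F.
C₂ = κ₂ε₀A₂/d = 3.61 × 8.85×10⁻¹² × 1.39×10⁻³ / 4.50×10⁻³ = 9.89×10⁻¹² F.
C = C₁ + C₂ = 1.68×10⁻¹¹ F.

C ≈ 16.8 pF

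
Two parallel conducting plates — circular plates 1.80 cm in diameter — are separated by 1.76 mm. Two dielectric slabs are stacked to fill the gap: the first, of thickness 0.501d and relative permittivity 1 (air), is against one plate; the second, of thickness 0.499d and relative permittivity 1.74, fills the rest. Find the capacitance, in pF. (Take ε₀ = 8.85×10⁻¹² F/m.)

1.62 pF

A = π(1.80/2 cm)² = 2.54×10⁻⁴ m².
Stacked slabs ⇒ two capacitors in series, each with the full plate area.
C₁ = κ₁ε₀A/d₁ = 1.00 × 8.85×10⁻¹² × 2.54×10⁻⁴ / 8.82×10⁻⁴ = 2.55×10⁻¹² F.
C₂ = κ₂ε₀A/d₂ = 1.74 × 8.85×10⁻¹² × 2.54×10⁻⁴ / 8.78×10⁻⁴ = 4.46×10⁻¹² F.
C = (1/C₁ + 1/C₂)⁻¹ = 1.62×10⁻¹² F.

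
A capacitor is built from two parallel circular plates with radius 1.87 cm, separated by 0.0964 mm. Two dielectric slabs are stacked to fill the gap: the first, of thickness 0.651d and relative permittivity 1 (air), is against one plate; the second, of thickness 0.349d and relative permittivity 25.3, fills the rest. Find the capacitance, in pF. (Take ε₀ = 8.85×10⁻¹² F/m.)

A = π(1.87 cm)² = 1.10×10⁻³ m².
Stacked slabs ⇒ two capacitors in series, each with the full plate area.
C₁ = κ₁ε₀A/d₁ = 1.00 × 8.85×10⁻¹² × 1.10×10⁻³ / 6.28×10⁻⁵ = 1.55×10⁻¹⁰ F.
C₂ = κ₂ε₀A/d₂ = 25.3 × 8.85×10⁻¹² × 1.10×10⁻³ / 3.36×10⁻⁵ = 7.31×10⁻⁹ F.
C = (1/C₁ + 1/C₂)⁻¹ = 1.52×10⁻¹⁰ F.

C ≈ 152 pF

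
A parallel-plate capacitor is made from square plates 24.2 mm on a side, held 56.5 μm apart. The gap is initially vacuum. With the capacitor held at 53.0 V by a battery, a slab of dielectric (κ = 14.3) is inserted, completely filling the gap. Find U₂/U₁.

U₂/U₁ ≈ 14.3

Battery connected ⇒ V is held fixed.
C₂ = 14.3 C₁ and U = ½CV², so U₂/U₁ = C₂/C₁ = 14.3.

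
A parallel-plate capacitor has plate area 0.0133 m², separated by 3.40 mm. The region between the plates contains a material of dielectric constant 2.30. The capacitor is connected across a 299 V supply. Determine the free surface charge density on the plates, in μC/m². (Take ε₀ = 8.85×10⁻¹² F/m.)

C = κε₀A/d = 2.30 × 8.85×10⁻¹² × 1.33×10⁻² / 3.40×10⁻³ = 7.96×10⁻¹¹ F.
σ = Q/A = CV/A = 7.96×10⁻¹¹ × 299 / 1.33×10⁻² = 1.79×10⁻⁶ C/m².

σ ≈ 1.79 μC/m²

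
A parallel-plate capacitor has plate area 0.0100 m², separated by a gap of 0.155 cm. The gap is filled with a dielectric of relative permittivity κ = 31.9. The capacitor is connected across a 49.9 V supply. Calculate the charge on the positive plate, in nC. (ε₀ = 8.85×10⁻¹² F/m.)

Q ≈ 90.9 nC

C = κε₀A/d = 31.9 × 8.85×10⁻¹² × 1.00×10⁻² / 1.55×10⁻³ = 1.82×10⁻⁹ F.
Q = CV = 1.82×10⁻⁹ × 49.9 = 9.09×10⁻⁸ C.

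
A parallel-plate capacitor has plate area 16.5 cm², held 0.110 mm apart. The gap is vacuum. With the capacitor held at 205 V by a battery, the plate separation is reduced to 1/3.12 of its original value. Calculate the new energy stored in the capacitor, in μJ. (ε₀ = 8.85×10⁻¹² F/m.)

A = 16.5 cm² = 1.65×10⁻³ m².
Initially C₁ = ε₀A/d = 8.85×10⁻¹² × 1.65×10⁻³ / 1.10×10⁻⁴ = 1.33×10⁻¹⁰ F.
U₁ = 2.79×10⁻⁶ J.
Battery connected ⇒ V is held fixed. C₂ = 3.12 C₁ and U = ½CV², so U₂/U₁ = C₂/C₁ = 3.12.
U₂ = 3.12 × 2.79×10⁻⁶ = 8.70×10⁻⁶ J.

8.70 μJ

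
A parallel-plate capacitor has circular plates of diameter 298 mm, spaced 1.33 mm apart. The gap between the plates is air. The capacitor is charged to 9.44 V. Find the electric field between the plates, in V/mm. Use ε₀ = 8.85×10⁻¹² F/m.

7.10 V/mm

E = V/d = 9.44 / 1.33×10⁻³ = 7.10×10³ V/m.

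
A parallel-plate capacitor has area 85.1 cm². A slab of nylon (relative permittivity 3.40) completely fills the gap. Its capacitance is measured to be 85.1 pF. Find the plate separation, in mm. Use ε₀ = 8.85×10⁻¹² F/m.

d ≈ 3.01 mm

A = 85.1 cm² = 8.51×10⁻³ m².
d = κε₀A/C = 3.40 × 8.85×10⁻¹² × 8.51×10⁻³ / 8.51×10⁻¹¹ = 3.01×10⁻³ m.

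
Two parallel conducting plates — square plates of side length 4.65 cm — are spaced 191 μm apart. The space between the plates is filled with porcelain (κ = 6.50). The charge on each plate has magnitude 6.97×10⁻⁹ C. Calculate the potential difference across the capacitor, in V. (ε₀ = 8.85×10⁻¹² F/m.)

10.7 V

A = (4.65 cm)² = 2.16×10⁻³ m².
C = κε₀A/d = 6.50 × 8.85×10⁻¹² × 2.16×10⁻³ / 1.91×10⁻⁴ = 6.51×10⁻¹⁰ F.
V = Q/C = 6.97×10⁻⁹ / 6.51×10⁻¹⁰ = 10.7 V.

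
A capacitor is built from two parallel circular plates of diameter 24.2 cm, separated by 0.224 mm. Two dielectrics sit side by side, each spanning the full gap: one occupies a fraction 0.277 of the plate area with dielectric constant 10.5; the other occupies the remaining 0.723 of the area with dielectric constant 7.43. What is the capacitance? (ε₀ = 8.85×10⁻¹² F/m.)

C ≈ 15.0 nF

A = π(24.2/2 cm)² = 4.60×10⁻² m².
Side-by-side slabs ⇒ two capacitors in parallel, each spanning the full gap.
C₁ = κ₁ε₀A₁/d = 10.5 × 8.85×10⁻¹² × 1.27×10⁻² / 2.24×10⁻⁴ = 5.29×10⁻⁹ F.
C₂ = κ₂ε₀A₂/d = 7.43 × 8.85×10⁻¹² × 3.33×10⁻² / 2.24×10⁻⁴ = 9.76×10⁻⁹ F.
C = C₁ + C₂ = 1.50×10⁻⁸ F.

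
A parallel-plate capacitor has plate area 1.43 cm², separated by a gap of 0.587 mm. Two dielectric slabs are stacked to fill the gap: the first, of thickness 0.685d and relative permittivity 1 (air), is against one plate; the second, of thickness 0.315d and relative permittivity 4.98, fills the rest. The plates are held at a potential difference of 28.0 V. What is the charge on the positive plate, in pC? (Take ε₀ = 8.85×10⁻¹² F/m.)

A = 1.43 cm² = 1.43×10⁻⁴ m².
Stacked slabs ⇒ two capacitors in series, each with the full plate area.
C₁ = κ₁ε₀A/d₁ = 1.00 × 8.85×10⁻¹² × 1.43×10⁻⁴ / 4.02×10⁻⁴ = 3.15×10⁻¹² F.
C₂ = κ₂ε₀A/d₂ = 4.98 × 8.85×10⁻¹² × 1.43×10⁻⁴ / 1.85×10⁻⁴ = 3.41×10⁻¹¹ F.
C = (1/C₁ + 1/C₂)⁻¹ = 2.88×10⁻¹² F.
Q = CV = 2.88×10⁻¹² × 28.0 = 8.07×10⁻¹¹ C.

80.7 pC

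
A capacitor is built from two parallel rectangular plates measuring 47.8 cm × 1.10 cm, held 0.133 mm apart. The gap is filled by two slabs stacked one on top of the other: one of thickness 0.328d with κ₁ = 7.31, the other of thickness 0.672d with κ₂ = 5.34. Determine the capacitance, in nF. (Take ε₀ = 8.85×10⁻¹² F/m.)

A = 47.8 × 1.10 cm² = 5.26×10⁻³ m².
Stacked slabs ⇒ two capacitors in series, each with the full plate area.
C₁ = κ₁ε₀A/d₁ = 7.31 × 8.85×10⁻¹² × 5.26×10⁻³ / 4.36×10⁻⁵ = 7.80×10⁻⁹ F.
C₂ = κ₂ε₀A/d₂ = 5.34 × 8.85×10⁻¹² × 5.26×10⁻³ / 8.94×10⁻⁵ = 2.78×10⁻⁹ F.
C = (1/C₁ + 1/C₂)⁻¹ = 2.05×10⁻⁹ F.

C ≈ 2.05 nF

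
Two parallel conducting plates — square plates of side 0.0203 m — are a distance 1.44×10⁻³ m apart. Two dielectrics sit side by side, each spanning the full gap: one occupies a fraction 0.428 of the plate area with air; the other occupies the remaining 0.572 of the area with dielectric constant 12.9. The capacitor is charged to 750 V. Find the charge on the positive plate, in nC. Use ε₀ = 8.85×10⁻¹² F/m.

Q ≈ 14.8 nC

A = (0.0203 m)² = 4.12×10⁻⁴ m².
Side-by-side slabs ⇒ two capacitors in parallel, each spanning the full gap.
C₁ = κ₁ε₀A₁/d = 1.00 × 8.85×10⁻¹² × 1.76×10⁻⁴ / 1.44×10⁻³ = 1.08×10⁻¹² F.
C₂ = κ₂ε₀A₂/d = 12.9 × 8.85×10⁻¹² × 2.36×10⁻⁴ / 1.44×10⁻³ = 1.87×10⁻¹¹ F.
C = C₁ + C₂ = 1.98×10⁻¹¹ F.
Q = CV = 1.98×10⁻¹¹ × 750 = 1.48×10⁻⁸ C.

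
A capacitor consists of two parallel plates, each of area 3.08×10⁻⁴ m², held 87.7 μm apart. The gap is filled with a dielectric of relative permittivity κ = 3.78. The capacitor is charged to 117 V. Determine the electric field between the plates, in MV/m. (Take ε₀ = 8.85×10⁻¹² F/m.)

E = V/d = 117 / 8.77×10⁻⁵ = 1.33×10⁶ V/m.

E ≈ 1.33 MV/m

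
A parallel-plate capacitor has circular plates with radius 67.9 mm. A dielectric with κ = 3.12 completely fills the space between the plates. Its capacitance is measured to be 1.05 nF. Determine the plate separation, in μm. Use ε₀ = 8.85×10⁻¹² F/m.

381 μm

A = π(67.9 mm)² = 1.45×10⁻² m².
d = κε₀A/C = 3.12 × 8.85×10⁻¹² × 1.45×10⁻² / 1.05×10⁻⁹ = 3.81×10⁻⁴ m.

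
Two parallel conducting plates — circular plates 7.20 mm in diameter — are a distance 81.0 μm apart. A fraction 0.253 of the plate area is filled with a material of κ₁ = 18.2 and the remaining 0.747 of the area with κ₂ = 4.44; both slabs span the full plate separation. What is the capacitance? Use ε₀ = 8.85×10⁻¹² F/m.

A = π(7.20/2 mm)² = 4.07×10⁻⁵ m².
Side-by-side slabs ⇒ two capacitors in parallel, each spanning the full gap.
C₁ = κ₁ε₀A₁/d = 18.2 × 8.85×10⁻¹² × 1.03×10⁻⁵ / 8.10×10⁻⁵ = 2.05×10⁻¹¹ F.
C₂ = κ₂ε₀A₂/d = 4.44 × 8.85×10⁻¹² × 3.04×10⁻⁵ / 8.10×10⁻⁵ = 1.48×10⁻¹¹ F.
C = C₁ + C₂ = 3.52×10⁻¹¹ F.

C ≈ 35.2 pF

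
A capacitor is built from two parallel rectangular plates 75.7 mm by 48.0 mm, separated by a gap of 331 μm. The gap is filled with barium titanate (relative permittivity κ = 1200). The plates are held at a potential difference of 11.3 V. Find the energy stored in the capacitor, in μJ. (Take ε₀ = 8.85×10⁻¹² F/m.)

U ≈ 7.44 μJ

A = 75.7 × 48.0 mm² = 3.63×10⁻³ m².
C = κε₀A/d = 1200 × 8.85×10⁻¹² × 3.63×10⁻³ / 3.31×10⁻⁴ = 1.17×10⁻⁷ F.
U = ½CV² = ½ × 1.17×10⁻⁷ × (11.3)² = 7.44×10⁻⁶ J.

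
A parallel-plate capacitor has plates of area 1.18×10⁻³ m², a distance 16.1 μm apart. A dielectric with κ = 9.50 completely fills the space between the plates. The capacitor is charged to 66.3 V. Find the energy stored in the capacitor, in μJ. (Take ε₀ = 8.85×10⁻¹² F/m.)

C = κε₀A/d = 9.50 × 8.85×10⁻¹² × 1.18×10⁻³ / 1.61×10⁻⁵ = 6.16×10⁻⁹ F.
U = ½CV² = ½ × 6.16×10⁻⁹ × (66.3)² = 1.35×10⁻⁵ J.

U ≈ 13.5 μJ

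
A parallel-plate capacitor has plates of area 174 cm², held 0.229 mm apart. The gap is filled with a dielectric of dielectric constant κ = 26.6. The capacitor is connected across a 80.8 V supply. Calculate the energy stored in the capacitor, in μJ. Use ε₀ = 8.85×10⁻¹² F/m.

A = 174 cm² = 1.74×10⁻² m².
C = κε₀A/d = 26.6 × 8.85×10⁻¹² × 1.74×10⁻² / 2.29×10⁻⁴ = 1.79×10⁻⁸ F.
U = ½CV² = ½ × 1.79×10⁻⁸ × (80.8)² = 5.84×10⁻⁵ J.

58.4 μJ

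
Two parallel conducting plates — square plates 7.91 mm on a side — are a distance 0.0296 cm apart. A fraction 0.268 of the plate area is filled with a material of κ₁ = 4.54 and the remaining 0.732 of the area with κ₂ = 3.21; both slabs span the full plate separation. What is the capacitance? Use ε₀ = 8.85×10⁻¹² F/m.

A = (7.91 mm)² = 6.26×10⁻⁵ m².
Side-by-side slabs ⇒ two capacitors in parallel, each spanning the full gap.
C₁ = κ₁ε₀A₁/d = 4.54 × 8.85×10⁻¹² × 1.68×10⁻⁵ / 2.96×10⁻⁴ = 2.28×10⁻¹² F.
C₂ = κ₂ε₀A₂/d = 3.21 × 8.85×10⁻¹² × 4.58×10⁻⁵ / 2.96×10⁻⁴ = 4.40×10⁻¹² F.
C = C₁ + C₂ = 6.67×10⁻¹² F.

6.67 pF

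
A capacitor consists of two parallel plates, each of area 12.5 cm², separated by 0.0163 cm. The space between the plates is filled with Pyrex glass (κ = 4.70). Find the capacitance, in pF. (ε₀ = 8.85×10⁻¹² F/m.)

319 pF

A = 12.5 cm² = 1.25×10⁻³ m².
C = κε₀A/d = 4.70 × 8.85×10⁻¹² × 1.25×10⁻³ / 1.63×10⁻⁴ = 3.19×10⁻¹⁰ F.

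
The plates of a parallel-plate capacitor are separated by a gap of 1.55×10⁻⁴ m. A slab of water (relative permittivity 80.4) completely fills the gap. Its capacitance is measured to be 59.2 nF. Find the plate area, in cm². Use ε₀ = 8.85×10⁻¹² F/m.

A = Cd/(κε₀) = 5.92×10⁻⁸ × 1.55×10⁻⁴ / (80.4 × 8.85×10⁻¹²) = 1.29×10⁻² m².

129 cm²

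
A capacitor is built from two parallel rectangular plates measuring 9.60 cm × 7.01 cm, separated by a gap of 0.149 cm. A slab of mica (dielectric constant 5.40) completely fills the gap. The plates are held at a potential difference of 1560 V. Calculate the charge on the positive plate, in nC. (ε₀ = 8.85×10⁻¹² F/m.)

337 nC

A = 9.60 × 7.01 cm² = 6.73×10⁻³ m².
C = κε₀A/d = 5.40 × 8.85×10⁻¹² × 6.73×10⁻³ / 1.49×10⁻³ = 2.16×10⁻¹⁰ F.
Q = CV = 2.16×10⁻¹⁰ × 1560 = 3.37×10⁻⁷ C.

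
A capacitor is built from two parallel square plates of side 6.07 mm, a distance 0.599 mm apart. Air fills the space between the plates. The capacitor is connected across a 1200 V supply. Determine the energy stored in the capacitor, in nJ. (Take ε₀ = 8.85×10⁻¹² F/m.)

U ≈ 392 nJ

A = (6.07 mm)² = 3.68×10⁻⁵ m².
C = ε₀A/d = 8.85×10⁻¹² × 3.68×10⁻⁵ / 5.99×10⁻⁴ = 5.44×10⁻¹³ F.
U = ½CV² = ½ × 5.44×10⁻¹³ × (1200)² = 3.92×10⁻⁷ J.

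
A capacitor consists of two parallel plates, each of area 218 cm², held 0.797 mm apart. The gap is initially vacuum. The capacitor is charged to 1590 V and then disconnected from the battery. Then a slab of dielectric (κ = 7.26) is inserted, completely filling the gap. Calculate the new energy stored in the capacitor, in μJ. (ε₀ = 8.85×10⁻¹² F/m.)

42.1 μJ

A = 218 cm² = 2.18×10⁻² m².
Initially C₁ = ε₀A/d = 8.85×10⁻¹² × 2.18×10⁻² / 7.97×10⁻⁴ = 2.42×10⁻¹⁰ F.
U₁ = 3.06×10⁻⁴ J.
Isolated ⇒ Q is held fixed. C₂ = 7.26 C₁ and U = Q²/(2C), so U₂/U₁ = C₁/C₂ = 0.138.
U₂ = 0.138 × 3.06×10⁻⁴ = 4.21×10⁻⁵ J.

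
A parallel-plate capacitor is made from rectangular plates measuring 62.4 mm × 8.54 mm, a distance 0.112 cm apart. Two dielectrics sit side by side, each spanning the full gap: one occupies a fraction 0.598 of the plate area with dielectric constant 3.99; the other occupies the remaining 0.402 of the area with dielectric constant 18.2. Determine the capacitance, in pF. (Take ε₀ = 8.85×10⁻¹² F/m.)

A = 62.4 × 8.54 mm² = 5.33×10⁻⁴ m².
Side-by-side slabs ⇒ two capacitors in parallel, each spanning the full gap.
C₁ = κ₁ε₀A₁/d = 3.99 × 8.85×10⁻¹² × 3.19×10⁻⁴ / 1.12×10⁻³ = 1.00×10⁻¹¹ F.
C₂ = κ₂ε₀A₂/d = 18.2 × 8.85×10⁻¹² × 2.14×10⁻⁴ / 1.12×10⁻³ = 3.08×10⁻¹¹ F.
C = C₁ + C₂ = 4.09×10⁻¹¹ F.

40.9 pF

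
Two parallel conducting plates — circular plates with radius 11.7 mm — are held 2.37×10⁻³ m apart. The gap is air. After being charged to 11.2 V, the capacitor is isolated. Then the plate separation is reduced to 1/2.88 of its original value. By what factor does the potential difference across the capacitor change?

0.347

Isolated ⇒ Q is held fixed.
C₂ = 2.88 C₁ and V = Q/C, so V₂/V₁ = C₁/C₂ = 0.347.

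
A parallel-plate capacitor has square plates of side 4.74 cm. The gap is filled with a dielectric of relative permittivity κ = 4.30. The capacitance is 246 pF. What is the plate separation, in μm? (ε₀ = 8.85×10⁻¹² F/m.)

348 μm

A = (4.74 cm)² = 2.25×10⁻³ m².
d = κε₀A/C = 4.30 × 8.85×10⁻¹² × 2.25×10⁻³ / 2.46×10⁻¹⁰ = 3.48×10⁻⁴ m.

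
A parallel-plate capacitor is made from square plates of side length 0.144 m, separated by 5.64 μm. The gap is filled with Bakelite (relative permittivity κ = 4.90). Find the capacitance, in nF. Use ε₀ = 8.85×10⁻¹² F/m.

A = (0.144 m)² = 2.07×10⁻² m².
C = κε₀A/d = 4.90 × 8.85×10⁻¹² × 2.07×10⁻² / 5.64×10⁻⁶ = 1.59×10⁻⁷ F.

159 nF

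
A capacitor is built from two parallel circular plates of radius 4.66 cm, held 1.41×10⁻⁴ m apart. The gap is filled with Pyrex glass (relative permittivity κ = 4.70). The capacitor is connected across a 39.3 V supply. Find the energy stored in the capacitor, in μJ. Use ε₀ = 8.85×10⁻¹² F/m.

1.55 μJ

A = π(4.66 cm)² = 6.82×10⁻³ m².
C = κε₀A/d = 4.70 × 8.85×10⁻¹² × 6.82×10⁻³ / 1.41×10⁻⁴ = 2.01×10⁻⁹ F.
U = ½CV² = ½ × 2.01×10⁻⁹ × (39.3)² = 1.55×10⁻⁶ J.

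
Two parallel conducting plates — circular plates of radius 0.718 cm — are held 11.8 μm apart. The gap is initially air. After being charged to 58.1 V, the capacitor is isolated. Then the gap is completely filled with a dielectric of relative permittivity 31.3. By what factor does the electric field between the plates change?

E₂/E₁ ≈ 0.0319

Isolated ⇒ Q is held fixed.
V₂ = Q/C₂ = V₁/31.3; E = V/d, so E₂/E₁ = (V₂/V₁)(d₁/d₂) = 0.0319.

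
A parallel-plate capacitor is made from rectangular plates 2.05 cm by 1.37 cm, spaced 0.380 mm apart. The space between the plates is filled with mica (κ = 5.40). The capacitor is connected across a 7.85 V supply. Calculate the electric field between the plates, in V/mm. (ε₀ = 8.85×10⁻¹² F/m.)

E = V/d = 7.85 / 3.80×10⁻⁴ = 2.07×10⁴ V/m.

20.7 V/mm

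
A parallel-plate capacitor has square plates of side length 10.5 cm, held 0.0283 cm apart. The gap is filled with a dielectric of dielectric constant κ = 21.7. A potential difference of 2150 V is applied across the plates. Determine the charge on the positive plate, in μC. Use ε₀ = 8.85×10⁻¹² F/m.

A = (10.5 cm)² = 1.10×10⁻² m².
C = κε₀A/d = 21.7 × 8.85×10⁻¹² × 1.10×10⁻² / 2.83×10⁻⁴ = 7.48×10⁻⁹ F.
Q = CV = 7.48×10⁻⁹ × 2150 = 1.61×10⁻⁵ C.

Q ≈ 16.1 μC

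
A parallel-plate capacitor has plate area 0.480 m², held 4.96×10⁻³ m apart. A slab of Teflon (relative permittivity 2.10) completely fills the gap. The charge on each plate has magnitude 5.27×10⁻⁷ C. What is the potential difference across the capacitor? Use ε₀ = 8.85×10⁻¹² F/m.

293 V

C = κε₀A/d = 2.10 × 8.85×10⁻¹² × 0.480 / 4.96×10⁻³ = 1.80×10⁻⁹ F.
V = Q/C = 5.27×10⁻⁷ / 1.80×10⁻⁹ = 2.93×10² V.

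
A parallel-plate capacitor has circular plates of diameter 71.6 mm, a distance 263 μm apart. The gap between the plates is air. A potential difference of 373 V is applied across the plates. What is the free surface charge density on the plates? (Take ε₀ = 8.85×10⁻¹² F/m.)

A = π(71.6/2 mm)² = 4.03×10⁻³ m².
C = ε₀A/d = 8.85×10⁻¹² × 4.03×10⁻³ / 2.63×10⁻⁴ = 1.35×10⁻¹⁰ F.
σ = Q/A = CV/A = 1.35×10⁻¹⁰ × 373 / 4.03×10⁻³ = 1.26×10⁻⁵ C/m².

12.6 μC/m²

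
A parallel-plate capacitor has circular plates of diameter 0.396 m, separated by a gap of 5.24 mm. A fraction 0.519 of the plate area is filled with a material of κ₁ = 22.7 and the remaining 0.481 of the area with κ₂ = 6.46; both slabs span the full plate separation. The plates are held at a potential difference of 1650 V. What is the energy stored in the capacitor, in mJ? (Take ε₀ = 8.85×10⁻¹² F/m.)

U ≈ 4.22 mJ

A = π(0.396/2 m)² = 0.123 m².
Side-by-side slabs ⇒ two capacitors in parallel, each spanning the full gap.
C₁ = κ₁ε₀A₁/d = 22.7 × 8.85×10⁻¹² × 6.39×10⁻² / 5.24×10⁻³ = 2.45×10⁻⁹ F.
C₂ = κ₂ε₀A₂/d = 6.46 × 8.85×10⁻¹² × 5.92×10⁻² / 5.24×10⁻³ = 6.46×10⁻¹⁰ F.
C = C₁ + C₂ = 3.10×10⁻⁹ F.
U = ½CV² = ½ × 3.10×10⁻⁹ × (1650)² = 4.22×10⁻³ J.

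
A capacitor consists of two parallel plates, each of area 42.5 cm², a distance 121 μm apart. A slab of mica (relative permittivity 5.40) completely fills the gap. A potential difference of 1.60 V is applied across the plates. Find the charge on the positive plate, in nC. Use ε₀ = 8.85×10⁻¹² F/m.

Q ≈ 2.69 nC

A = 42.5 cm² = 4.25×10⁻³ m².
C = κε₀A/d = 5.40 × 8.85×10⁻¹² × 4.25×10⁻³ / 1.21×10⁻⁴ = 1.68×10⁻⁹ F.
Q = CV = 1.68×10⁻⁹ × 1.60 = 2.69×10⁻⁹ C.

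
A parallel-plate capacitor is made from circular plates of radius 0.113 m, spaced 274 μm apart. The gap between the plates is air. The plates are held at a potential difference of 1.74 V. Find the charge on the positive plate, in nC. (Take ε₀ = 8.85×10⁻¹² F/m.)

2.25 nC

A = π(0.113 m)² = 4.01×10⁻² m².
C = ε₀A/d = 8.85×10⁻¹² × 4.01×10⁻² / 2.74×10⁻⁴ = 1.30×10⁻⁹ F.
Q = CV = 1.30×10⁻⁹ × 1.74 = 2.25×10⁻⁹ C.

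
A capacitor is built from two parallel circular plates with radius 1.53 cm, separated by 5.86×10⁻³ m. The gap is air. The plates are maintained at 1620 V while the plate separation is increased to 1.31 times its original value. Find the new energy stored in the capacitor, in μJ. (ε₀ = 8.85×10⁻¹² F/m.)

A = π(1.53 cm)² = 7.35×10⁻⁴ m².
Initially C₁ = ε₀A/d = 8.85×10⁻¹² × 7.35×10⁻⁴ / 5.86×10⁻³ = 1.11×10⁻¹² F.
U₁ = 1.46×10⁻⁶ J.
Battery connected ⇒ V is held fixed. C₂ = 0.763 C₁ and U = ½CV², so U₂/U₁ = C₂/C₁ = 0.763.
U₂ = 0.763 × 1.46×10⁻⁶ = 1.11×10⁻⁶ J.

1.11 μJ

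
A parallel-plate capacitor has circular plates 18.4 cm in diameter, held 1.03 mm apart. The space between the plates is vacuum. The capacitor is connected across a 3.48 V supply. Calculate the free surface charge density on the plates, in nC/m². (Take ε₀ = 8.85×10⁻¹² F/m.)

A = π(18.4/2 cm)² = 2.66×10⁻² m².
C = ε₀A/d = 8.85×10⁻¹² × 2.66×10⁻² / 1.03×10⁻³ = 2.28×10⁻¹⁰ F.
σ = Q/A = CV/A = 2.28×10⁻¹⁰ × 3.48 / 2.66×10⁻² = 2.99×10⁻⁸ C/m².

29.9 nC/m²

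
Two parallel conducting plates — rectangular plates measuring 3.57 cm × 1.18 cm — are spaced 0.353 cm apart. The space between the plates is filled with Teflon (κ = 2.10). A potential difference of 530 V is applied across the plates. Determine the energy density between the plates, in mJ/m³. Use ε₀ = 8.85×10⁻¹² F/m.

E = V/d = 530 / 3.53×10⁻³ = 1.50×10⁵ V/m.
u = ½κε₀E² = ½ × 2.10 × 8.85×10⁻¹² × (1.50×10⁵)² = 0.209 J/m³.

209 mJ/m³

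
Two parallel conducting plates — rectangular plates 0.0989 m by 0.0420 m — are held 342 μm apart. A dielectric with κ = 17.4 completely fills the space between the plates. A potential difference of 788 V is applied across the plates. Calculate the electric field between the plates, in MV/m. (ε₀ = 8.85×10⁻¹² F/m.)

E = V/d = 788 / 3.42×10⁻⁴ = 2.30×10⁶ V/m.

2.30 MV/m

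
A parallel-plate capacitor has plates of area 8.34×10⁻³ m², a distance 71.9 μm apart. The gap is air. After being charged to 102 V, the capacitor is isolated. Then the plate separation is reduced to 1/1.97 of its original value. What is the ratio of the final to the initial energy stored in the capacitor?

0.508

Isolated ⇒ Q is held fixed.
C₂ = 1.97 C₁ and U = Q²/(2C), so U₂/U₁ = C₁/C₂ = 0.508.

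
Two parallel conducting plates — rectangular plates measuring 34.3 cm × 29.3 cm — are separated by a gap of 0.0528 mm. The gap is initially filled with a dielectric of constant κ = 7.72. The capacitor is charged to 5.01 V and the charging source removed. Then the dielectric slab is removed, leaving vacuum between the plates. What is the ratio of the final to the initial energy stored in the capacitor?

Isolated ⇒ Q is held fixed.
C₂ = 0.130 C₁ and U = Q²/(2C), so U₂/U₁ = C₁/C₂ = 7.72.

U₂/U₁ ≈ 7.72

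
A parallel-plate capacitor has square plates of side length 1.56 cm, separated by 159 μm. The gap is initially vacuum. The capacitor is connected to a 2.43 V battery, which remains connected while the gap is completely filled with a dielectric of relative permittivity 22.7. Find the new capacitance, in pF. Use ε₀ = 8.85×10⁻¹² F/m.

307 pF

A = (1.56 cm)² = 2.43×10⁻⁴ m².
Initially C₁ = ε₀A/d = 8.85×10⁻¹² × 2.43×10⁻⁴ / 1.59×10⁻⁴ = 1.35×10⁻¹¹ F.
C = κε₀A/d scales with κ, so C₂/C₁ = κ = 22.7.
C₂ = 22.7 × 1.35×10⁻¹¹ = 3.07×10⁻¹⁰ F.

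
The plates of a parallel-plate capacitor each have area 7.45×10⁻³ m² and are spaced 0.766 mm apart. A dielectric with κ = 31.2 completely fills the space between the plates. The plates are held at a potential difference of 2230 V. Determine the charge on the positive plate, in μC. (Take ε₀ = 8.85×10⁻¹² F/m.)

C = κε₀A/d = 31.2 × 8.85×10⁻¹² × 7.45×10⁻³ / 7.66×10⁻⁴ = 2.69×10⁻⁹ F.
Q = CV = 2.69×10⁻⁹ × 2230 = 5.99×10⁻⁶ C.

Q ≈ 5.99 μC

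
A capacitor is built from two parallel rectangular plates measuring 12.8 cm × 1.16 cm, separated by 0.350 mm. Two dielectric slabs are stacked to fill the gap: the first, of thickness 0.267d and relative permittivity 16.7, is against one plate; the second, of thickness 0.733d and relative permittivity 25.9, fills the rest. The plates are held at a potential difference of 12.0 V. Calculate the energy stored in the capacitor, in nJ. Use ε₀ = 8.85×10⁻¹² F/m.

A = 12.8 × 1.16 cm² = 1.48×10⁻³ m².
Stacked slabs ⇒ two capacitors in series, each with the full plate area.
C₁ = κ₁ε₀A/d₁ = 16.7 × 8.85×10⁻¹² × 1.48×10⁻³ / 9.35×10⁻⁵ = 2.35×10⁻⁹ F.
C₂ = κ₂ε₀A/d₂ = 25.9 × 8.85×10⁻¹² × 1.48×10⁻³ / 2.57×10⁻⁴ = 1.33×10⁻⁹ F.
C = (1/C₁ + 1/C₂)⁻¹ = 8.48×10⁻¹⁰ F.
U = ½CV² = ½ × 8.48×10⁻¹⁰ × (12.0)² = 6.10×10⁻⁸ J.

U ≈ 61.0 nJ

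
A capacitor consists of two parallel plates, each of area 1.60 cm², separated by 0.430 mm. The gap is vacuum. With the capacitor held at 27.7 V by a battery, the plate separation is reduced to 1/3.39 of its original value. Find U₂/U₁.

U₂/U₁ ≈ 3.39

Battery connected ⇒ V is held fixed.
C₂ = 3.39 C₁ and U = ½CV², so U₂/U₁ = C₂/C₁ = 3.39.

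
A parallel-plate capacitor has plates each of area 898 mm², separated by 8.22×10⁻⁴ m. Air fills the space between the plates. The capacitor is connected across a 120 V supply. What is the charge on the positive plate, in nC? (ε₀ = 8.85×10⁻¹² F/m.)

1.16 nC

A = 898 mm² = 8.98×10⁻⁴ m².
C = ε₀A/d = 8.85×10⁻¹² × 8.98×10⁻⁴ / 8.22×10⁻⁴ = 9.67×10⁻¹² F.
Q = CV = 9.67×10⁻¹² × 120 = 1.16×10⁻⁹ C.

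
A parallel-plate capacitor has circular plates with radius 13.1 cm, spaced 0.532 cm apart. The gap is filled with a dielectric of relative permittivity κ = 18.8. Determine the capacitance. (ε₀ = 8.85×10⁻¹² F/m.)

A = π(13.1 cm)² = 5.39×10⁻² m².
C = κε₀A/d = 18.8 × 8.85×10⁻¹² × 5.39×10⁻² / 5.32×10⁻³ = 1.69×10⁻⁹ F.

C ≈ 1.69 nF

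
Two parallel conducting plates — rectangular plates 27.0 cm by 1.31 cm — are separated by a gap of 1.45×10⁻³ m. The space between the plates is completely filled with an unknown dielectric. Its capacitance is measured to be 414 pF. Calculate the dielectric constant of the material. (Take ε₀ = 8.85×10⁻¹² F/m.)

A = 27.0 × 1.31 cm² = 3.54×10⁻³ m².
κ = Cd/(ε₀A) = 4.14×10⁻¹⁰ × 1.45×10⁻³ / (8.85×10⁻¹² × 3.54×10⁻³) = 19.2.

κ ≈ 19.2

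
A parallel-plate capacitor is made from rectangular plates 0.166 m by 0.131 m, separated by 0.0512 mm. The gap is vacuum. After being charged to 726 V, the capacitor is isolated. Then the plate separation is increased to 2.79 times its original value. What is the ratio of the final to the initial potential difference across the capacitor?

2.79

Isolated ⇒ Q is held fixed.
C₂ = 0.358 C₁ and V = Q/C, so V₂/V₁ = C₁/C₂ = 2.79.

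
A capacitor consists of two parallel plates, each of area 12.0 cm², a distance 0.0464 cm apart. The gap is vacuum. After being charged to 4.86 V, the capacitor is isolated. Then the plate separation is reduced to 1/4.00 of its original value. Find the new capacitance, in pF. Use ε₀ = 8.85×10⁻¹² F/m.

A = 12.0 cm² = 1.20×10⁻³ m².
Initially C₁ = ε₀A/d = 8.85×10⁻¹² × 1.20×10⁻³ / 4.64×10⁻⁴ = 2.29×10⁻¹¹ F.
C = ε₀A/d scales as 1/d, so C₂/C₁ = d₁/d₂ = 4.00.
C₂ = 4.00 × 2.29×10⁻¹¹ = 9.16×10⁻¹¹ F.

91.6 pF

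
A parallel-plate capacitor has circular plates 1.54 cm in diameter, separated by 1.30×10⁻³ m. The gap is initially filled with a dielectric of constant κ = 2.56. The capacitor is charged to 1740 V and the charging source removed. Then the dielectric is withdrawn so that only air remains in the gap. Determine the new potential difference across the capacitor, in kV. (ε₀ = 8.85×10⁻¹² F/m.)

4.45 kV

A = π(1.54/2 cm)² = 1.86×10⁻⁴ m².
Initially C₁ = κε₀A/d = 2.56 × 8.85×10⁻¹² × 1.86×10⁻⁴ / 1.30×10⁻³ = 3.25×10⁻¹² F.
V₁ = 1.74×10³ V.
Isolated ⇒ Q is held fixed. C₂ = 0.391 C₁ and V = Q/C, so V₂/V₁ = C₁/C₂ = 2.56.
V₂ = 2.56 × 1.74×10³ = 4.45×10³ V.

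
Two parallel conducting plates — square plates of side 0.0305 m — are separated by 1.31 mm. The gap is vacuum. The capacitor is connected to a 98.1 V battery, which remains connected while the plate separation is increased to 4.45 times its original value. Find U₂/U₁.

0.225

Battery connected ⇒ V is held fixed.
C₂ = 0.225 C₁ and U = ½CV², so U₂/U₁ = C₂/C₁ = 0.225.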